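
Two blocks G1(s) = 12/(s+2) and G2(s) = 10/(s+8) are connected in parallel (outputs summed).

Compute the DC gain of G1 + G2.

Parallel: G_eq = G1 + G2. DC gain = G1(0) + G2(0) = 12/2 + 10/8 = 6 + 1.25 = 7.25.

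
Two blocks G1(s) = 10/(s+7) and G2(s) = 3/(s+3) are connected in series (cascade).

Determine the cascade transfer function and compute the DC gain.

Series: multiply transfer functions. G_eq = 10/(s+7) × 3/(s+3) = 30/((s+7)(s+3)). DC gain = 30/(7×3) = 1.4286.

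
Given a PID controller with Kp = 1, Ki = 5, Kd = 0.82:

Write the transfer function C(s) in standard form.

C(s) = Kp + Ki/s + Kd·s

Substituting values: C(s) = 1 + 5/s + 0.82s = (0.82s² + s + 5)/s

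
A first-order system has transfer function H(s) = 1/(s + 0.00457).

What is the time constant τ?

For H(s) = 1/(s + 1/τ), the pole is at -1/τ = -0.00457, so τ = 1/0.00457 = 218.8 s.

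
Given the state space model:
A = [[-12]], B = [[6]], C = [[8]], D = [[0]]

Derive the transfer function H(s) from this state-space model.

(sI - A)⁻¹ = 1/(s + 12). H(s) = 8 × 6/(s + 12) + 0 = 48/(s + 12).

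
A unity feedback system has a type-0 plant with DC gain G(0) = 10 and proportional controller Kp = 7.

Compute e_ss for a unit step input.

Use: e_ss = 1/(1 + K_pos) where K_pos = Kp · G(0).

K_pos = Kp · G(0) = 7 × 10 = 70. e_ss = 1/(1 + 70) = 0.0141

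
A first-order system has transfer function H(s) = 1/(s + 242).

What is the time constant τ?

For H(s) = 1/(s + 1/τ), the pole is at -1/τ = -242, so τ = 1/242 = 0.0041 s.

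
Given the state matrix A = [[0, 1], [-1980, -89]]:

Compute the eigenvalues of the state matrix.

det(A - λI) = λ² - (-89)λ + 1980 = (λ - (-44))(λ - (-45)). Eigenvalues: -44, -45.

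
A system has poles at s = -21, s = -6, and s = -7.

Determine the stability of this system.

All poles are in the left half-plane. System is stable.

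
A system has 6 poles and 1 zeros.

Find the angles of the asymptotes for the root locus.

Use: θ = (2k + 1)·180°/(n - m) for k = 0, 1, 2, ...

n - m = 6 - 1 = 5. Angles: θk = (2k + 1)·180°/5 = 36°, 108°, 180°, 252°, 324°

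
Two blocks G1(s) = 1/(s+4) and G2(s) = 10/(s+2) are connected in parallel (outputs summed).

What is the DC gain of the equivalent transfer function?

Parallel: G_eq = G1 + G2. DC gain = G1(0) + G2(0) = 1/4 + 10/2 = 0.25 + 5 = 5.25.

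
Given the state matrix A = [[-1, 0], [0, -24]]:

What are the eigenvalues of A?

For diagonal matrix, eigenvalues are diagonal entries: λ₁ = -1, λ₂ = -24.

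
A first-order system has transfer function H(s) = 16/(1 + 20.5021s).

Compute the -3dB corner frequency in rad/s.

Corner frequency = 1/τ = 1/20.5021 = 0.049 rad/s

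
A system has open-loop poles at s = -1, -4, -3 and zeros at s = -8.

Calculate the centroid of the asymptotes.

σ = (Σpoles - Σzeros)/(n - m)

σ = (Σpoles - Σzeros)/(n - m) = (-8 - (-8))/(3 - 1) = 0/2 = 0.0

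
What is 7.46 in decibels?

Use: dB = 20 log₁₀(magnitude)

dB = 20 log₁₀(7.46) = 17.5 dB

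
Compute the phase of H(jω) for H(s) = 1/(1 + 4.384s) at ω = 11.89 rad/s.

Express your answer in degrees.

Phase = -arctan(ωτ) = -arctan(11.89 × 4.384) = -88.9°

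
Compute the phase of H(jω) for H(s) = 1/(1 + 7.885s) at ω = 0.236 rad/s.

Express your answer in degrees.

Phase = -arctan(ωτ) = -arctan(0.236 × 7.885) = -61.7°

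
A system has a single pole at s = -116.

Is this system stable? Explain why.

Pole at s = -116 is in the left half-plane. Stable.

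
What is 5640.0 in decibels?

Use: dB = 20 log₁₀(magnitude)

dB = 20 log₁₀(5640.0) = 75.0 dB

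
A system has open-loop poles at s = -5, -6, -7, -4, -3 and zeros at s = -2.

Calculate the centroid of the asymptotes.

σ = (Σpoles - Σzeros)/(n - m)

σ = (Σpoles - Σzeros)/(n - m) = (-25 - (-2))/(5 - 1) = -23/4 = -5.75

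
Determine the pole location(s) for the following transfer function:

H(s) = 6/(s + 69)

Pole is where denominator = 0: s + 69 = 0, so s = -69.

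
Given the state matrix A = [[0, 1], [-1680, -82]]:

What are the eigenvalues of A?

det(A - λI) = λ² - (-82)λ + 1680 = (λ - (-42))(λ - (-40)). Eigenvalues: -42, -40.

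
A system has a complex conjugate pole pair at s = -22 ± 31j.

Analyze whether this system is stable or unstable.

Real part of poles is -22 (< 0, left half-plane). Stable.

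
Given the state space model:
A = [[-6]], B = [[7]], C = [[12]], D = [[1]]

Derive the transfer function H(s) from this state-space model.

(sI - A)⁻¹ = 1/(s + 6). H(s) = 12×7/(s + 6) + 1 = (s + 90)/(s + 6).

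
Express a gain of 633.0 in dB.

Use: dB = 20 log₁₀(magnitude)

dB = 20 log₁₀(633.0) = 56.0 dB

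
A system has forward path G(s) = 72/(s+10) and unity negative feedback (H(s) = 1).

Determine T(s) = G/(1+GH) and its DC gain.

T(s) = G/(1+GH) = [72/(s+10)] / [1 + 72/(s+10)] = 72/(s+10+72) = 72/(s+82). DC gain = 72/82 = 0.8780.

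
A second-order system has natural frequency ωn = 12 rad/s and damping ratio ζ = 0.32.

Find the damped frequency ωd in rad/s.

ωd = ωn√(1 - ζ²) = 12√(1 - 0.32²) = 11.37 rad/s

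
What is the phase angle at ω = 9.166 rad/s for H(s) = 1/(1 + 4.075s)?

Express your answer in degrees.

Phase = -arctan(ωτ) = -arctan(9.166 × 4.075) = -88.5°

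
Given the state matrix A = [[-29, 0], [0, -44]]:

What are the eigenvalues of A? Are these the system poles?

For diagonal matrix, eigenvalues are diagonal entries: λ₁ = -29, λ₂ = -44. Eigenvalues of A = system poles.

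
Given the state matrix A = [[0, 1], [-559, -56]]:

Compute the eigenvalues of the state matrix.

det(A - λI) = λ² - (-56)λ + 559 = (λ - (-43))(λ - (-13)). Eigenvalues: -43, -13.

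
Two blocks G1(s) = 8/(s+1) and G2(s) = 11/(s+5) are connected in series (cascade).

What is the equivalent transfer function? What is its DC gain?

Series: multiply transfer functions. G_eq = 8/(s+1) × 11/(s+5) = 88/((s+1)(s+5)). DC gain = 88/(1×5) = 17.6.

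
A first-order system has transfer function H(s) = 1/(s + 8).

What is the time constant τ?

For H(s) = 1/(s + 1/τ), the pole is at -1/τ = -8, so τ = 1/8 = 0.125 s.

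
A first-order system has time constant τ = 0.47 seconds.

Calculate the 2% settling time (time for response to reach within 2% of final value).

For first-order system, 2% settling time ≈ 4τ = 4 × 0.47 = 1.88 s.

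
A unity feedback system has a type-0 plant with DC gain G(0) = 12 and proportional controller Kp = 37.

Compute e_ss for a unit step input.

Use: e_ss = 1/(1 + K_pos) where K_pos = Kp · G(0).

K_pos = Kp · G(0) = 37 × 12 = 444. e_ss = 1/(1 + 444) = 0.0022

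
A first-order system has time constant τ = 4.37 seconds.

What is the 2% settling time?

For first-order system, 2% settling time ≈ 4τ = 4 × 4.37 = 17.48 s.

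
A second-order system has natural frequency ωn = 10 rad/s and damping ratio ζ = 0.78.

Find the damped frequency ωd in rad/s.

ωd = ωn√(1 - ζ²) = 10√(1 - 0.78²) = 6.26 rad/s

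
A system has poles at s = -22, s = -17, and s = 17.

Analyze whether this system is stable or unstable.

Pole(s) at s = 17 are not in the left half-plane. System is unstable.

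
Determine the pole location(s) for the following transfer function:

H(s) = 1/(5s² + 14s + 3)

Discriminant = 14² - 4×5×3 = 196 - 60 = 136 > 0, so two distinct real poles. Using quadratic formula: s = (-14 ± √136)/(2×5) = (-14 ± √136)/10, with √136 ≈ 11.6619. s₁ ≈ -0.2338, s₂ ≈ -2.5662. Poles: s₁ = -0.2338, s₂ = -2.5662.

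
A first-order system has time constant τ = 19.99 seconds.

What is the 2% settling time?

For first-order system, 2% settling time ≈ 4τ = 4 × 19.99 = 79.96 s.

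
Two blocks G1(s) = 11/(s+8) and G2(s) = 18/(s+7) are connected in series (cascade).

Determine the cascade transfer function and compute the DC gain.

Series: multiply transfer functions. G_eq = 11/(s+8) × 18/(s+7) = 198/((s+8)(s+7)). DC gain = 198/(8×7) = 3.5357.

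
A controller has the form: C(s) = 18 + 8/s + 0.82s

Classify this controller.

This is a Proportional-Integral-Derivative (PID) controller.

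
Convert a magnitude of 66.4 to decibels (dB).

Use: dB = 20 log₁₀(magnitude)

dB = 20 log₁₀(66.4) = 36.4 dB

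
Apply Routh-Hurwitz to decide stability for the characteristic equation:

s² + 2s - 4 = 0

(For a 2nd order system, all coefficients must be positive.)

Coefficients: 1, 2, -4. c=-4 not positive, so system is unstable.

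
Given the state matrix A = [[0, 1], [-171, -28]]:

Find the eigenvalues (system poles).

det(A - λI) = λ² - (-28)λ + 171 = (λ - (-19))(λ - (-9)). Eigenvalues: -19, -9.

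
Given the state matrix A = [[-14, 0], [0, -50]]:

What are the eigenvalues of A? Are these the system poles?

For diagonal matrix, eigenvalues are diagonal entries: λ₁ = -14, λ₂ = -50. Eigenvalues of A = system poles.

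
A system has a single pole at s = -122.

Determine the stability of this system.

Pole at s = -122 is in the left half-plane. Stable.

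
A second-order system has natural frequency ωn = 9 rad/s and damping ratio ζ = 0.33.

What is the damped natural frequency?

ωd = ωn√(1 - ζ²) = 9√(1 - 0.33²) = 8.5 rad/s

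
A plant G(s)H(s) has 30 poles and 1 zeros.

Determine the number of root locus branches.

Root locus has n branches where n = number of poles = 30.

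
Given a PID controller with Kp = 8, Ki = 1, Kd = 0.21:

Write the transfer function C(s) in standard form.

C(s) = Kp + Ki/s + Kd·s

Substituting values: C(s) = 8 + 1/s + 0.21s = (0.21s² + 8s + 1)/s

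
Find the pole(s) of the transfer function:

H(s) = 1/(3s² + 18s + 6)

Discriminant = 18² - 4×3×6 = 324 - 72 = 252 > 0, so two distinct real poles. Using quadratic formula: s = (-18 ± √252)/(2×3) = (-18 ± √252)/6, with √252 ≈ 15.8745. s₁ ≈ -0.3542, s₂ ≈ -5.6458. Poles: s₁ = -0.3542, s₂ = -5.6458.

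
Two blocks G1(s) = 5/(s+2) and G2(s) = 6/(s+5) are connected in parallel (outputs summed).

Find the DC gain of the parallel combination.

Parallel: G_eq = G1 + G2. DC gain = G1(0) + G2(0) = 5/2 + 6/5 = 2.5 + 1.2 = 3.7.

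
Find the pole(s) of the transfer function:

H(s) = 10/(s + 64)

Pole is where denominator = 0: s + 64 = 0, so s = -64.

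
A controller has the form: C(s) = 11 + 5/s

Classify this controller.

This is a Proportional-Integral (PI) controller.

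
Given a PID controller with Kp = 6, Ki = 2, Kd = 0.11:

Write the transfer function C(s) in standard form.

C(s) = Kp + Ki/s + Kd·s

Substituting values: C(s) = 6 + 2/s + 0.11s = (0.11s² + 6s + 2)/s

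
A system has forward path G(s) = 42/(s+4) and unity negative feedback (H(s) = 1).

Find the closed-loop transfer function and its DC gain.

T(s) = G/(1+GH) = [42/(s+4)] / [1 + 42/(s+4)] = 42/(s+4+42) = 42/(s+46). DC gain = 42/46 = 0.9130.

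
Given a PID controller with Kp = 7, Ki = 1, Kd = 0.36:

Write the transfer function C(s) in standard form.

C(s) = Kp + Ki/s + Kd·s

Substituting values: C(s) = 7 + 1/s + 0.36s = (0.36s² + 7s + 1)/s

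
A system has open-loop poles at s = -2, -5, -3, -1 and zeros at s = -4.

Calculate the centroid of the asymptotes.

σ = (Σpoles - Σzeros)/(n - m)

σ = (Σpoles - Σzeros)/(n - m) = (-11 - (-4))/(4 - 1) = -7/3 = -2.33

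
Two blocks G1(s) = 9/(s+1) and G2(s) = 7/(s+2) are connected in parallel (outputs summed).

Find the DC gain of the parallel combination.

Parallel: G_eq = G1 + G2. DC gain = G1(0) + G2(0) = 9/1 + 7/2 = 9 + 3.5 = 12.5.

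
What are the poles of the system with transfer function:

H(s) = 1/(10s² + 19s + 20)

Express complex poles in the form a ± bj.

Discriminant = 19² - 4×10×20 = 361 - 800 = -439 < 0, so the poles are a complex conjugate pair s = (-19 ± j√439)/(2×10). Real part = -19/(2×10) = -19/20 = -0.95; imaginary part = ±√439/(2×10) ≈ 1.0476. Poles: s = -0.95 ± 1.0476j.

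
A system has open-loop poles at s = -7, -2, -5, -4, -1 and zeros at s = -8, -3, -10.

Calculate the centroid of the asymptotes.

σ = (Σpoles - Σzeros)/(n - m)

σ = (Σpoles - Σzeros)/(n - m) = (-19 - (-21))/(5 - 3) = 2/2 = 1.0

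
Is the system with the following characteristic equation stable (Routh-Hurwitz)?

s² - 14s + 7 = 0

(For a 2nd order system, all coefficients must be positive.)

Coefficients: 1, -14, 7. b=-14 not positive, so system is unstable.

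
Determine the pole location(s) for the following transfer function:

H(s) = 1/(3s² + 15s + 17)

Discriminant = 15² - 4×3×17 = 225 - 204 = 21 > 0, so two distinct real poles. Using quadratic formula: s = (-15 ± √21)/(2×3) = (-15 ± √21)/6, with √21 ≈ 4.5826. s₁ ≈ -1.7362, s₂ ≈ -3.2638. Poles: s₁ = -1.7362, s₂ = -3.2638.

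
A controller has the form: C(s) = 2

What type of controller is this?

This is a Proportional (P) controller.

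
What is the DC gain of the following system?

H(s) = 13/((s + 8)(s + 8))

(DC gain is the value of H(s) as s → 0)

DC gain = H(0) = 13/(8 × 8) = 13/64 = 0.203125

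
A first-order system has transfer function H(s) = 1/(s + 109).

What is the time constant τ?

For H(s) = 1/(s + 1/τ), the pole is at -1/τ = -109, so τ = 1/109 = 0.0092 s.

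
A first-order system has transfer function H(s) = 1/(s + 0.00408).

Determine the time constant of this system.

For H(s) = 1/(s + 1/τ), the pole is at -1/τ = -0.00408, so τ = 1/0.00408 = 245.1 s.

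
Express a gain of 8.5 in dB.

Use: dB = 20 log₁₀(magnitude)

dB = 20 log₁₀(8.5) = 18.6 dB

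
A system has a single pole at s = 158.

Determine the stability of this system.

Pole at s = 158 is in the right half-plane. Unstable.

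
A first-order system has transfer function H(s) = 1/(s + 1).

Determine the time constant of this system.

For H(s) = 1/(s + 1/τ), the pole is at -1/τ = -1, so τ = 1/1 = 1 s.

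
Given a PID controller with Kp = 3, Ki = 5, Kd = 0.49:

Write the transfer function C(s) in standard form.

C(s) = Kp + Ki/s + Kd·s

Substituting values: C(s) = 3 + 5/s + 0.49s = (0.49s² + 3s + 5)/s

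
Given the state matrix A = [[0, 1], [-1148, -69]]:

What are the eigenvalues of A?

det(A - λI) = λ² - (-69)λ + 1148 = (λ - (-41))(λ - (-28)). Eigenvalues: -41, -28.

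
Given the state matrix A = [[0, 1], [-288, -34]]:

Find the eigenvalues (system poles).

det(A - λI) = λ² - (-34)λ + 288 = (λ - (-16))(λ - (-18)). Eigenvalues: -16, -18.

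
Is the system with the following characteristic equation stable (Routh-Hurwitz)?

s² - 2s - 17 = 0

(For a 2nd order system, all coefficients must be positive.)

Coefficients: 1, -2, -17. b=-2, c=-17 not positive, so system is unstable.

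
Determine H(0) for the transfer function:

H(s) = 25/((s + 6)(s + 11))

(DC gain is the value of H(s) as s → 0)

DC gain = H(0) = 25/(6 × 11) = 25/66 = 0.3788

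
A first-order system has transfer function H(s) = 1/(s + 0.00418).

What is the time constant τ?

For H(s) = 1/(s + 1/τ), the pole is at -1/τ = -0.00418, so τ = 1/0.00418 = 239.2 s.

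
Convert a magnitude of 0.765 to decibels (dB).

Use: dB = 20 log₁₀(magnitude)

dB = 20 log₁₀(0.765) = -2.3 dB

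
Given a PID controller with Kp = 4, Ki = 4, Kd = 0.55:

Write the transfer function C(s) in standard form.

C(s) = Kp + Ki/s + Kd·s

Substituting values: C(s) = 4 + 4/s + 0.55s = (0.55s² + 4s + 4)/s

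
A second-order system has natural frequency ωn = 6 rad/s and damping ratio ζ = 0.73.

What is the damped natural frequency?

ωd = ωn√(1 - ζ²) = 6√(1 - 0.73²) = 4.1 rad/s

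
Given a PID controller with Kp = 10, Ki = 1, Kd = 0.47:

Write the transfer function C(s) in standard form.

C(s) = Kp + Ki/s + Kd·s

Substituting values: C(s) = 10 + 1/s + 0.47s = (0.47s² + 10s + 1)/s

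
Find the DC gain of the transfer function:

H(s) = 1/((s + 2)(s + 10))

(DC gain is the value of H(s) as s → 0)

DC gain = H(0) = 1/(2 × 10) = 1/20 = 0.05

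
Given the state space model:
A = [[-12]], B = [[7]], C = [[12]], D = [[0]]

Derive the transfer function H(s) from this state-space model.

(sI - A)⁻¹ = 1/(s + 12). H(s) = 12 × 7/(s + 12) + 0 = 84/(s + 12).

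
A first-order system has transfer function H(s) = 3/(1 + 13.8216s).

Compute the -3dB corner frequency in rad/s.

Corner frequency = 1/τ = 1/13.8216 = 0.072 rad/s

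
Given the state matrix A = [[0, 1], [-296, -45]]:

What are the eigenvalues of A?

det(A - λI) = λ² - (-45)λ + 296 = (λ - (-8))(λ - (-37)). Eigenvalues: -8, -37.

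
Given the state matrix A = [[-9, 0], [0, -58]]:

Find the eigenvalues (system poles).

For diagonal matrix, eigenvalues are diagonal entries: λ₁ = -9, λ₂ = -58.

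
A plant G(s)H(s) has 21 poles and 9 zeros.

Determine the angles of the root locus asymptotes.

n - m = 21 - 9 = 12. Angles: θk = (2k + 1)·180°/12 = 15°, 45°, 75°, 105°, 135°, 165°, 195°, 225°, 255°, 285°, 315°, 345°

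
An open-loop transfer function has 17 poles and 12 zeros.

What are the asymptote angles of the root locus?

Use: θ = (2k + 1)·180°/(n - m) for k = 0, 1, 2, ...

n - m = 17 - 12 = 5. Angles: θk = (2k + 1)·180°/5 = 36°, 108°, 180°, 252°, 324°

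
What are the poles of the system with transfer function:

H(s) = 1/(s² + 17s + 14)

Discriminant = 17² - 4×1×14 = 289 - 56 = 233 > 0, so two distinct real poles. Using quadratic formula: s = (-17 ± √233)/(2×1) = (-17 ± √233)/2, with √233 ≈ 15.2643. s₁ ≈ -0.8678, s₂ ≈ -16.1322. Poles: s₁ = -0.8678, s₂ = -16.1322.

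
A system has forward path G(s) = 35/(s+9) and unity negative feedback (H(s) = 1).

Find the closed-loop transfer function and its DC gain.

T(s) = G/(1+GH) = [35/(s+9)] / [1 + 35/(s+9)] = 35/(s+9+35) = 35/(s+44). DC gain = 35/44 = 0.7955.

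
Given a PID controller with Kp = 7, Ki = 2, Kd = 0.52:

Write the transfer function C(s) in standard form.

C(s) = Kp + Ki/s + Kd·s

Substituting values: C(s) = 7 + 2/s + 0.52s = (0.52s² + 7s + 2)/s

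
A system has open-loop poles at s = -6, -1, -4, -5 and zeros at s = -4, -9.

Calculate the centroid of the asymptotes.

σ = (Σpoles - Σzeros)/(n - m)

σ = (Σpoles - Σzeros)/(n - m) = (-16 - (-13))/(4 - 2) = -3/2 = -1.5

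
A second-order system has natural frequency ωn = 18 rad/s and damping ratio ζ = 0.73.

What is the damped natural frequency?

ωd = ωn√(1 - ζ²) = 18√(1 - 0.73²) = 12.3 rad/s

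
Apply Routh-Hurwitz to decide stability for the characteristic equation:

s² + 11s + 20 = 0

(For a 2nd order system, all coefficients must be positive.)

Coefficients: 1, 11, 20. All positive, so system is stable.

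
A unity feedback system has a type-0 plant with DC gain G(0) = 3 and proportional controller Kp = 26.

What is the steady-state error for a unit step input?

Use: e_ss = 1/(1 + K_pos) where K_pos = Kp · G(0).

K_pos = Kp · G(0) = 26 × 3 = 78. e_ss = 1/(1 + 78) = 0.0127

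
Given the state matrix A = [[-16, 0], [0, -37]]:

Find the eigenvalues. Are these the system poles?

For diagonal matrix, eigenvalues are diagonal entries: λ₁ = -16, λ₂ = -37. Eigenvalues of A = system poles.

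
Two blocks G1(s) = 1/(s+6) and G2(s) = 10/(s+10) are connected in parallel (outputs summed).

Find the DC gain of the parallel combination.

Parallel: G_eq = G1 + G2. DC gain = G1(0) + G2(0) = 1/6 + 10/10 = 0.1667 + 1 = 1.1667.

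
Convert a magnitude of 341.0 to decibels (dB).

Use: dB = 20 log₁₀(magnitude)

dB = 20 log₁₀(341.0) = 50.7 dB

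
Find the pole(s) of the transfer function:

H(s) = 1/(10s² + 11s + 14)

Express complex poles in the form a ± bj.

Discriminant = 11² - 4×10×14 = 121 - 560 = -439 < 0, so the poles are a complex conjugate pair s = (-11 ± j√439)/(2×10). Real part = -11/(2×10) = -11/20 = -0.55; imaginary part = ±√439/(2×10) ≈ 1.0476. Poles: s = -0.55 ± 1.0476j.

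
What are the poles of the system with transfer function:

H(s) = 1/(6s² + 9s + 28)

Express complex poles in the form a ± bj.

Discriminant = 9² - 4×6×28 = 81 - 672 = -591 < 0, so the poles are a complex conjugate pair s = (-9 ± j√591)/(2×6). Real part = -9/(2×6) = -9/12 = -0.75; imaginary part = ±√591/(2×6) ≈ 2.0259. Poles: s = -0.75 ± 2.0259j.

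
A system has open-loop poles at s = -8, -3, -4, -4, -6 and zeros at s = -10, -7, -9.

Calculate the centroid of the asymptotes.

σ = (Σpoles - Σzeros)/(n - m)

σ = (Σpoles - Σzeros)/(n - m) = (-25 - (-26))/(5 - 3) = 1/2 = 0.5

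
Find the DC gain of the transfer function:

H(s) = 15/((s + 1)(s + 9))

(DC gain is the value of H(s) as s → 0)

DC gain = H(0) = 15/(1 × 9) = 15/9 = 1.6667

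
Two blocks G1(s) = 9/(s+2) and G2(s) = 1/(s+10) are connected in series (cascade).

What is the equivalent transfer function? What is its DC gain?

Series: multiply transfer functions. G_eq = 9/(s+2) × 1/(s+10) = 9/((s+2)(s+10)). DC gain = 9/(2×10) = 0.45.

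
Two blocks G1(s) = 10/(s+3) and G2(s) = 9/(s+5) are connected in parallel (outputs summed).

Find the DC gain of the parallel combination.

Parallel: G_eq = G1 + G2. DC gain = G1(0) + G2(0) = 10/3 + 9/5 = 3.3333 + 1.8 = 5.1333.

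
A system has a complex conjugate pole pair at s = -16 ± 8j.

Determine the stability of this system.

Real part of poles is -16 (< 0, left half-plane). Stable.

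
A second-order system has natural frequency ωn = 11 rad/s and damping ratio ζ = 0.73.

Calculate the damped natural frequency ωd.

ωd = ωn√(1 - ζ²) = 11√(1 - 0.73²) = 7.52 rad/s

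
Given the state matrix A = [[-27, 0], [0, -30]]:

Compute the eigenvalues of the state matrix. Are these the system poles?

For diagonal matrix, eigenvalues are diagonal entries: λ₁ = -27, λ₂ = -30. Eigenvalues of A = system poles.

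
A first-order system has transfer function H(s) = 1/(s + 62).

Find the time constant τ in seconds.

For H(s) = 1/(s + 1/τ), the pole is at -1/τ = -62, so τ = 1/62 = 0.0161 s.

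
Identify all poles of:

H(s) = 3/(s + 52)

Pole is where denominator = 0: s + 52 = 0, so s = -52.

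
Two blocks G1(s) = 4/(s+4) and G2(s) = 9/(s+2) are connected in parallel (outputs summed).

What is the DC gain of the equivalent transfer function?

Parallel: G_eq = G1 + G2. DC gain = G1(0) + G2(0) = 4/4 + 9/2 = 1 + 4.5 = 5.5.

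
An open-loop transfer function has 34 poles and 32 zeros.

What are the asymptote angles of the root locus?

n - m = 34 - 32 = 2. Angles: θk = (2k + 1)·180°/2 = 90°, 270°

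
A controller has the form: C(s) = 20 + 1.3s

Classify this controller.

This is a Proportional-Derivative (PD) controller.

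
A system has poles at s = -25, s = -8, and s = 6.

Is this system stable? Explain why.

Pole(s) at s = 6 are not in the left half-plane. System is unstable.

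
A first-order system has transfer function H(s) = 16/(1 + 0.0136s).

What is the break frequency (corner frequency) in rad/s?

Corner frequency = 1/τ = 1/0.0136 = 73.529 rad/s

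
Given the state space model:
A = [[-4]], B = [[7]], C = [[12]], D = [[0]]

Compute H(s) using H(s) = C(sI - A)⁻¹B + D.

(sI - A)⁻¹ = 1/(s + 4). H(s) = 12 × 7/(s + 4) + 0 = 84/(s + 4).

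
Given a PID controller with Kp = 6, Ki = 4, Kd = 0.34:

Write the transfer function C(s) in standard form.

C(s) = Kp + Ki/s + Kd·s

Substituting values: C(s) = 6 + 4/s + 0.34s = (0.34s² + 6s + 4)/s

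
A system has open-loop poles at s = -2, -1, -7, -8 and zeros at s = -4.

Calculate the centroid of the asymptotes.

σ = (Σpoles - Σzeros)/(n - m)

σ = (Σpoles - Σzeros)/(n - m) = (-18 - (-4))/(4 - 1) = -14/3 = -4.67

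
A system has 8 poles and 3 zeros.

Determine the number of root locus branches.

Root locus has n branches where n = number of poles = 8.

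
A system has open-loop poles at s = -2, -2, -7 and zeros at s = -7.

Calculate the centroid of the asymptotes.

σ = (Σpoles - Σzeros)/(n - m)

σ = (Σpoles - Σzeros)/(n - m) = (-11 - (-7))/(3 - 1) = -4/2 = -2.0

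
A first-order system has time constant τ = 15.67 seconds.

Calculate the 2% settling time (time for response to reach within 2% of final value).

For first-order system, 2% settling time ≈ 4τ = 4 × 15.67 = 62.68 s.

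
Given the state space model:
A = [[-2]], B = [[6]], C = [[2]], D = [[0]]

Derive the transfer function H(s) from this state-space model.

(sI - A)⁻¹ = 1/(s + 2). H(s) = 2 × 6/(s + 2) + 0 = 12/(s + 2).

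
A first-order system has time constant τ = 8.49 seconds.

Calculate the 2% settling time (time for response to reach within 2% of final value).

For first-order system, 2% settling time ≈ 4τ = 4 × 8.49 = 33.96 s.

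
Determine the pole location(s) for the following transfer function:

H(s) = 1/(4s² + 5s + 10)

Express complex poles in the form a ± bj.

Discriminant = 5² - 4×4×10 = 25 - 160 = -135 < 0, so the poles are a complex conjugate pair s = (-5 ± j√135)/(2×4). Real part = -5/(2×4) = -5/8 = -0.625; imaginary part = ±√135/(2×4) ≈ 1.4524. Poles: s = -0.625 ± 1.4524j.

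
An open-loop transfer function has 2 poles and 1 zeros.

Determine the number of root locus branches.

Root locus has n branches where n = number of poles = 2.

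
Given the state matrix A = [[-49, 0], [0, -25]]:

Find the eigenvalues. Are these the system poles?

For diagonal matrix, eigenvalues are diagonal entries: λ₁ = -49, λ₂ = -25. Eigenvalues of A = system poles.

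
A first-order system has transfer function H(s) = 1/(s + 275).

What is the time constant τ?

For H(s) = 1/(s + 1/τ), the pole is at -1/τ = -275, so τ = 1/275 = 0.0036 s.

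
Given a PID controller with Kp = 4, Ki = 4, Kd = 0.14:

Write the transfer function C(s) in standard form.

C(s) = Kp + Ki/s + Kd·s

Substituting values: C(s) = 4 + 4/s + 0.14s = (0.14s² + 4s + 4)/s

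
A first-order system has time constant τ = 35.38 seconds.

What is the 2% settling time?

For first-order system, 2% settling time ≈ 4τ = 4 × 35.38 = 141.52 s.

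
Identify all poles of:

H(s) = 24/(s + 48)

Pole is where denominator = 0: s + 48 = 0, so s = -48.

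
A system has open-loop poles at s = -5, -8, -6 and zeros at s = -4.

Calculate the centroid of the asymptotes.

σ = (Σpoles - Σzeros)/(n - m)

σ = (Σpoles - Σzeros)/(n - m) = (-19 - (-4))/(3 - 1) = -15/2 = -7.5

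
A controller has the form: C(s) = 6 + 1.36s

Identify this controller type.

This is a Proportional-Derivative (PD) controller.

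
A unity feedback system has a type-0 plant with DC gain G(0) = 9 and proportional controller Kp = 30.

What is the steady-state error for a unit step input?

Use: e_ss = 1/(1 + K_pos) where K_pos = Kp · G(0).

K_pos = Kp · G(0) = 30 × 9 = 270. e_ss = 1/(1 + 270) = 0.0037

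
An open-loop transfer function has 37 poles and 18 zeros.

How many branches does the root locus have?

Root locus has n branches where n = number of poles = 37.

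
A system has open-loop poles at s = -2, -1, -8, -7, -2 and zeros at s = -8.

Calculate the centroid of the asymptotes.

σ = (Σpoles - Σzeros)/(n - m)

σ = (Σpoles - Σzeros)/(n - m) = (-20 - (-8))/(5 - 1) = -12/4 = -3.0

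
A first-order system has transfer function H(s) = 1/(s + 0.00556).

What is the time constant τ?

For H(s) = 1/(s + 1/τ), the pole is at -1/τ = -0.00556, so τ = 1/0.00556 = 179.9 s.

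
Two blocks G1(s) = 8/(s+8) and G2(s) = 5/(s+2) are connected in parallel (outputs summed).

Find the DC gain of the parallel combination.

Parallel: G_eq = G1 + G2. DC gain = G1(0) + G2(0) = 8/8 + 5/2 = 1 + 2.5 = 3.5.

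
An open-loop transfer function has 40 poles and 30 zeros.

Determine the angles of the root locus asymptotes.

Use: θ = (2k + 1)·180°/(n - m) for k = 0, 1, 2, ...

n - m = 40 - 30 = 10. Angles: θk = (2k + 1)·180°/10 = 18°, 54°, 90°, 126°, 162°, 198°, 234°, 270°, 306°, 342°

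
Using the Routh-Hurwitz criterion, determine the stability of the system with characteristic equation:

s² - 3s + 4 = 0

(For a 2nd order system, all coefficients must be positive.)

Coefficients: 1, -3, 4. b=-3 not positive, so system is unstable.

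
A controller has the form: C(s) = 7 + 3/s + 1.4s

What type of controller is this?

This is a Proportional-Integral-Derivative (PID) controller.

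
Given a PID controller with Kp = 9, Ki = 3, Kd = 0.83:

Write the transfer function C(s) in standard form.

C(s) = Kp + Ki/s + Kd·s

Substituting values: C(s) = 9 + 3/s + 0.83s = (0.83s² + 9s + 3)/s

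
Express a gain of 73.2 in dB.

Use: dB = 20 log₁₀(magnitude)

dB = 20 log₁₀(73.2) = 37.3 dB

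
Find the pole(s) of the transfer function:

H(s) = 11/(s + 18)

Pole is where denominator = 0: s + 18 = 0, so s = -18.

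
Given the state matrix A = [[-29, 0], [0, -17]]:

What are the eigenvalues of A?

For diagonal matrix, eigenvalues are diagonal entries: λ₁ = -29, λ₂ = -17.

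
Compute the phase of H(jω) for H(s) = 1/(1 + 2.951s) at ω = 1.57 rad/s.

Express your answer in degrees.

Phase = -arctan(ωτ) = -arctan(1.57 × 2.951) = -77.8°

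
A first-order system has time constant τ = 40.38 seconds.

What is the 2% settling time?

For first-order system, 2% settling time ≈ 4τ = 4 × 40.38 = 161.52 s.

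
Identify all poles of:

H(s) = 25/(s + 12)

Pole is where denominator = 0: s + 12 = 0, so s = -12.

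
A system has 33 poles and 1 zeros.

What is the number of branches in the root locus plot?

Root locus has n branches where n = number of poles = 33.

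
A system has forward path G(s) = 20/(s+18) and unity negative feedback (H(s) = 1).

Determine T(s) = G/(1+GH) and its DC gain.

T(s) = G/(1+GH) = [20/(s+18)] / [1 + 20/(s+18)] = 20/(s+18+20) = 20/(s+38). DC gain = 20/38 = 0.5263.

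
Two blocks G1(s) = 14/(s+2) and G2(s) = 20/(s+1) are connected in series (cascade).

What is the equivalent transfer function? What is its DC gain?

Series: multiply transfer functions. G_eq = 14/(s+2) × 20/(s+1) = 280/((s+2)(s+1)). DC gain = 280/(2×1) = 140.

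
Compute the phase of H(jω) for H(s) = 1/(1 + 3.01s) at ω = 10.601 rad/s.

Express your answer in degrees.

Phase = -arctan(ωτ) = -arctan(10.601 × 3.01) = -88.2°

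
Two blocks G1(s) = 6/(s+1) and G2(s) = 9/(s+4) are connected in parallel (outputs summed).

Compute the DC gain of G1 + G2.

Parallel: G_eq = G1 + G2. DC gain = G1(0) + G2(0) = 6/1 + 9/4 = 6 + 2.25 = 8.25.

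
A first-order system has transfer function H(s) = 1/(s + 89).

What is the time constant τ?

For H(s) = 1/(s + 1/τ), the pole is at -1/τ = -89, so τ = 1/89 = 0.0112 s.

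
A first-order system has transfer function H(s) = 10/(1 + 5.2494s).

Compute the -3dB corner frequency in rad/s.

Corner frequency = 1/τ = 1/5.2494 = 0.19 rad/s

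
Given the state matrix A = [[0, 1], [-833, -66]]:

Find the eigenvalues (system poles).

det(A - λI) = λ² - (-66)λ + 833 = (λ - (-49))(λ - (-17)). Eigenvalues: -49, -17.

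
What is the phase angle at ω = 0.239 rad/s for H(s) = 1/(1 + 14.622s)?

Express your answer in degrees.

Phase = -arctan(ωτ) = -arctan(0.239 × 14.622) = -74.0°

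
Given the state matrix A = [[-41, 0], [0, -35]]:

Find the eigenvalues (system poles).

For diagonal matrix, eigenvalues are diagonal entries: λ₁ = -41, λ₂ = -35.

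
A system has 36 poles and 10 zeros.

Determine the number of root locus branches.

Root locus has n branches where n = number of poles = 36.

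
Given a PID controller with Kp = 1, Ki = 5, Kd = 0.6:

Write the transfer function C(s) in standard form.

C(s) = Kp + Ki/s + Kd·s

Substituting values: C(s) = 1 + 5/s + 0.6s = (0.6s² + s + 5)/s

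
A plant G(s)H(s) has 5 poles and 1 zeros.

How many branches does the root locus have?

Root locus has n branches where n = number of poles = 5.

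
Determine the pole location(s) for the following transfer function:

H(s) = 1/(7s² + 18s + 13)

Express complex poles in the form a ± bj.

Discriminant = 18² - 4×7×13 = 324 - 364 = -40 < 0, so the poles are a complex conjugate pair s = (-18 ± j√40)/(2×7). Real part = -18/(2×7) = -18/14 ≈ -1.2857; imaginary part = ±√40/(2×7) ≈ 0.4518. Poles: s = -1.2857 ± 0.4518j.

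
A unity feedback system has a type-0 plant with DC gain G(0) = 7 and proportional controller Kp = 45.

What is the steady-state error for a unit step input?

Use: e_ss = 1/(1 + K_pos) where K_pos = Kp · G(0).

K_pos = Kp · G(0) = 45 × 7 = 315. e_ss = 1/(1 + 315) = 0.0032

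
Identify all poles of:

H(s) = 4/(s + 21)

Pole is where denominator = 0: s + 21 = 0, so s = -21.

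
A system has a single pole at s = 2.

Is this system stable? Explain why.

Pole at s = 2 is in the right half-plane. Unstable.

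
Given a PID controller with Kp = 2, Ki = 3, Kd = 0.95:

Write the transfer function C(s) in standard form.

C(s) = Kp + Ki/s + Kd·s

Substituting values: C(s) = 2 + 3/s + 0.95s = (0.95s² + 2s + 3)/s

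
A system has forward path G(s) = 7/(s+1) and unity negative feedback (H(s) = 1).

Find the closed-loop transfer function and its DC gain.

T(s) = G/(1+GH) = [7/(s+1)] / [1 + 7/(s+1)] = 7/(s+1+7) = 7/(s+8). DC gain = 7/8 = 0.875.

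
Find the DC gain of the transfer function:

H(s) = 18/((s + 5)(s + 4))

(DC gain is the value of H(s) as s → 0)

DC gain = H(0) = 18/(5 × 4) = 18/20 = 0.9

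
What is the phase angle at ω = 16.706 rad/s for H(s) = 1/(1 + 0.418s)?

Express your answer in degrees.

Phase = -arctan(ωτ) = -arctan(16.706 × 0.418) = -81.9°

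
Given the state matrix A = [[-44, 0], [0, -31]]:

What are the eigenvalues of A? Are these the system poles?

For diagonal matrix, eigenvalues are diagonal entries: λ₁ = -44, λ₂ = -31. Eigenvalues of A = system poles.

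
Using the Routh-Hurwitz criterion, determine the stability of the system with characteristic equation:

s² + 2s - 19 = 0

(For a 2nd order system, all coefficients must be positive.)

Coefficients: 1, 2, -19. c=-19 not positive, so system is unstable.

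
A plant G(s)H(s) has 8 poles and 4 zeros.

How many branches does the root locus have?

Root locus has n branches where n = number of poles = 8.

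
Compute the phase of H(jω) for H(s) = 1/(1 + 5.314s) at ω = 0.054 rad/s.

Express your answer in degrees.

Phase = -arctan(ωτ) = -arctan(0.054 × 5.314) = -16.0°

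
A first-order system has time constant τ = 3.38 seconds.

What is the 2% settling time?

For first-order system, 2% settling time ≈ 4τ = 4 × 3.38 = 13.52 s.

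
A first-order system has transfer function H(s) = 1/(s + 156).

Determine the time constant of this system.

For H(s) = 1/(s + 1/τ), the pole is at -1/τ = -156, so τ = 1/156 = 0.0064 s.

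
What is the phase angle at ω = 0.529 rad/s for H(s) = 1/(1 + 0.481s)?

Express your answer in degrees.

Phase = -arctan(ωτ) = -arctan(0.529 × 0.481) = -14.3°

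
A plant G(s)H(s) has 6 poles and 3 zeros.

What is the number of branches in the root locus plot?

Root locus has n branches where n = number of poles = 6.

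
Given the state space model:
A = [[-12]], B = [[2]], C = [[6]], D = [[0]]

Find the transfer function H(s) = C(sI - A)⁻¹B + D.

(sI - A)⁻¹ = 1/(s + 12). H(s) = 6 × 2/(s + 12) + 0 = 12/(s + 12).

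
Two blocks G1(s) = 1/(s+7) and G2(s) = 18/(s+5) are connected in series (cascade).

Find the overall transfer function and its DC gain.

Series: multiply transfer functions. G_eq = 1/(s+7) × 18/(s+5) = 18/((s+7)(s+5)). DC gain = 18/(7×5) = 0.5143.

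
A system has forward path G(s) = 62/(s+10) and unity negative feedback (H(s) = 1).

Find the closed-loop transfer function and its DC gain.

T(s) = G/(1+GH) = [62/(s+10)] / [1 + 62/(s+10)] = 62/(s+10+62) = 62/(s+72). DC gain = 62/72 = 0.8611.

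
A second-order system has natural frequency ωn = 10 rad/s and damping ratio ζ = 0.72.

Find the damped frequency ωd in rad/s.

ωd = ωn√(1 - ζ²) = 10√(1 - 0.72²) = 6.94 rad/s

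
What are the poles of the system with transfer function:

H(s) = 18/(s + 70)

Pole is where denominator = 0: s + 70 = 0, so s = -70.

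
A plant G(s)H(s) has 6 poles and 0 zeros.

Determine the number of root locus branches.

Root locus has n branches where n = number of poles = 6.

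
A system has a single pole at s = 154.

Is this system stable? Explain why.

Pole at s = 154 is in the right half-plane. Unstable.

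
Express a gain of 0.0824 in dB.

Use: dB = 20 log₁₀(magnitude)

dB = 20 log₁₀(0.0824) = -21.7 dB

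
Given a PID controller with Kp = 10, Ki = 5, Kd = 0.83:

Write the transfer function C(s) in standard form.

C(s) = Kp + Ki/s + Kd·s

Substituting values: C(s) = 10 + 5/s + 0.83s = (0.83s² + 10s + 5)/s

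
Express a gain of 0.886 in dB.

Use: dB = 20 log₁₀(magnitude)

dB = 20 log₁₀(0.886) = -1.1 dB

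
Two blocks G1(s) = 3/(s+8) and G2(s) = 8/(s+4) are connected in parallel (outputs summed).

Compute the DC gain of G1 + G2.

Parallel: G_eq = G1 + G2. DC gain = G1(0) + G2(0) = 3/8 + 8/4 = 0.375 + 2 = 2.375.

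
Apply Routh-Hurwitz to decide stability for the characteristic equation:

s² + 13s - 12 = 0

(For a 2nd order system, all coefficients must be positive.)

Coefficients: 1, 13, -12. c=-12 not positive, so system is unstable.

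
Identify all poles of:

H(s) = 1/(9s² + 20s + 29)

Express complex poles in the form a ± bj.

Discriminant = 20² - 4×9×29 = 400 - 1044 = -644 < 0, so the poles are a complex conjugate pair s = (-20 ± j√644)/(2×9). Real part = -20/(2×9) = -20/18 ≈ -1.1111; imaginary part = ±√644/(2×9) ≈ 1.4098. Poles: s = -1.1111 ± 1.4098j.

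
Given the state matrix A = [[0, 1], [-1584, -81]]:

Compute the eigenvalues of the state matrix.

det(A - λI) = λ² - (-81)λ + 1584 = (λ - (-48))(λ - (-33)). Eigenvalues: -48, -33.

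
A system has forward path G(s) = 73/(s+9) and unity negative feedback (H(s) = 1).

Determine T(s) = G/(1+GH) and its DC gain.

T(s) = G/(1+GH) = [73/(s+9)] / [1 + 73/(s+9)] = 73/(s+9+73) = 73/(s+82). DC gain = 73/82 = 0.8902.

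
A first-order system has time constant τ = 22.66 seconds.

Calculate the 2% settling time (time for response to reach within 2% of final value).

For first-order system, 2% settling time ≈ 4τ = 4 × 22.66 = 90.64 s.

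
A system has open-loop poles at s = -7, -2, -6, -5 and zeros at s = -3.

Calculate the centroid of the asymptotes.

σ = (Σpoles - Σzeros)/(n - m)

σ = (Σpoles - Σzeros)/(n - m) = (-20 - (-3))/(4 - 1) = -17/3 = -5.67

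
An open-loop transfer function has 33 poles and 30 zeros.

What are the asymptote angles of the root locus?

n - m = 33 - 30 = 3. Angles: θk = (2k + 1)·180°/3 = 60°, 180°, 300°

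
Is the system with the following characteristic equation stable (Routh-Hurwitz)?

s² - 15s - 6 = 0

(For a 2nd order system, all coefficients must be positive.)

Coefficients: 1, -15, -6. b=-15, c=-6 not positive, so system is unstable.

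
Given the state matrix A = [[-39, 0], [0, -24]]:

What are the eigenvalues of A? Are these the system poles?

For diagonal matrix, eigenvalues are diagonal entries: λ₁ = -39, λ₂ = -24. Eigenvalues of A = system poles.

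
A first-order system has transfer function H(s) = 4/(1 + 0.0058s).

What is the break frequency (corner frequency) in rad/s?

Corner frequency = 1/τ = 1/0.0058 = 172.414 rad/s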